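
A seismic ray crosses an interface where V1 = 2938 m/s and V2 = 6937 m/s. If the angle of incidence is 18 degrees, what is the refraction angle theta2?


sin(theta1) = sin(18 deg) = 0.309017
sin(theta2) = V2/V1 * sin(theta1) = 6937/2938 * 0.309017 = 0.729629
theta2 = arcsin(0.729629) = 46.8553 degrees

46.8553


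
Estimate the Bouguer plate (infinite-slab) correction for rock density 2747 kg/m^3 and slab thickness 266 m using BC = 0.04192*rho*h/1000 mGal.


BC = 0.04192 * rho * h / 1000
= 0.04192 * 2747 * 266 / 1000
= 30.631 mGal

30.631


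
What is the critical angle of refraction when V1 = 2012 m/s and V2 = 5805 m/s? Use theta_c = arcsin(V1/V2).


V1/V2 = 2012/5805 = 0.346598
theta_c = arcsin(0.346598) = 20.2794 degrees

20.2794


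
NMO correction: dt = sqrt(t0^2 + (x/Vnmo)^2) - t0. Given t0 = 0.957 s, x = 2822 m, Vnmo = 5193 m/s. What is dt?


x/Vnmo = 2822/5193 = 0.543424
(x/Vnmo)^2 = 0.295309
t0^2 = 0.915849
sqrt(0.915849 + 0.295309) = 1.100526
dt = 1.100526 - 0.957 = 0.143526

0.143526


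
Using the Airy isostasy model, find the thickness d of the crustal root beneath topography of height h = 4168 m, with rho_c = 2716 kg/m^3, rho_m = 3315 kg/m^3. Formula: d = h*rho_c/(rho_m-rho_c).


rho_m - rho_c = 3315 - 2716 = 599
d = 4168 * 2716 / 599
= 11320288 / 599
= 18898.64 m

18898.64


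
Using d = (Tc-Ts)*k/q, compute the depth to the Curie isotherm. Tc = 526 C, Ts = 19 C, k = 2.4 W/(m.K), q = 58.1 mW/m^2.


T_Curie - T_surf = 526 - 19 = 507 C
Convert q to W/m^2: 58.1 mW/m^2 = 0.0581 W/m^2
d = 507 * 2.4 / 0.0581 = 20943.2 m

20943.2


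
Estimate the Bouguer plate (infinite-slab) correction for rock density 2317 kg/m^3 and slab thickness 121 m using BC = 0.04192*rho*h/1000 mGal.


BC = 0.04192 * rho * h / 1000
= 0.04192 * 2317 * 121 / 1000
= 11.7526 mGal

11.7526


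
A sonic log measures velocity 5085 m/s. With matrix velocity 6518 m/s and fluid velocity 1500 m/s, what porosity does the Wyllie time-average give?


1/V - 1/Vm = 1/5085 - 1/6518 = 4.324e-05
1/Vf - 1/Vm = 1/1500 - 1/6518 = 0.00051325
phi = 4.324e-05 / 0.00051325 = 0.0842

0.0842


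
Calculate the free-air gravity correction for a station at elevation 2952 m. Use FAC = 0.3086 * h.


FAC = 0.3086 * h
= 0.3086 * 2952
= 910.9872 mGal

910.9872


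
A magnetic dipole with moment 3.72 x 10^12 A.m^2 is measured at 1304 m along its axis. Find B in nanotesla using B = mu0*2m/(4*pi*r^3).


m = 3.72 x 10^12 = 3720000000000 A.m^2
2m = 7440000000000 A.m^2
r^3 = 1304^3 = 2217342464
B = (4pi*10^-7) * 7440000000000 / (4*pi * 2217342464) * 1e9
= 9349379.737083 / 27863947181.58 * 1e9
= 335536.8023 nT

335536.8023


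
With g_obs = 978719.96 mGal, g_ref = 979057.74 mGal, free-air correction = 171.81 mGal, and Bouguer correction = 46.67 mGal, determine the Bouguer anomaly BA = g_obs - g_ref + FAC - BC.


BA = g_obs - g_ref + FAC - BC
= 978719.96 - 979057.74 + 171.81 - 46.67
= -212.64 mGal

-212.64


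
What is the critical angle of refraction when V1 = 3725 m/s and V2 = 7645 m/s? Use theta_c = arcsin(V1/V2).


V1/V2 = 3725/7645 = 0.487247
theta_c = arcsin(0.487247) = 29.1598 degrees

29.1598


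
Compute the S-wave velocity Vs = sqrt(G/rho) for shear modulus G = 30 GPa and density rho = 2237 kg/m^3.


Convert G to Pa: G = 30e9 Pa
Compute G/rho = 30e9 / 2237 = 13410818.0599
Vs = sqrt(13410818.0599) = 3662.08 m/s

3662.08


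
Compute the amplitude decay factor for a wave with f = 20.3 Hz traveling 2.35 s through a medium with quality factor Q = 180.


pi*f*t/Q = pi*20.3*2.35/180 = 0.832609
A/A0 = exp(-0.832609) = 0.434913

0.434913


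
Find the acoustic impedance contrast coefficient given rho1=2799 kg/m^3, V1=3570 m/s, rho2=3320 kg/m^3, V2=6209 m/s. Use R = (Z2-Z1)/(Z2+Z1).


Z1 = 2799 * 3570 = 9992430
Z2 = 3320 * 6209 = 20613880
R = (20613880 - 9992430) / (20613880 + 9992430) = 10621450 / 30606310 = 0.347

0.347


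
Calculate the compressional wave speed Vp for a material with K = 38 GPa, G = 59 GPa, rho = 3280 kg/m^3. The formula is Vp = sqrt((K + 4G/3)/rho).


First compute the effective modulus:
K + 4G/3 = 38e9 + 4*59e9/3 = 116666666666.67 Pa
Then divide by density:
116666666666.67 / 3280 = 35569105.6911 Pa/(kg/m^3)
Take the square root:
Vp = sqrt(35569105.6911) = 5963.98 m/s

5963.98


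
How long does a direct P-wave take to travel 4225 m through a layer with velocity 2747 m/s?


t = x / V
= 4225 / 2747
= 1.538 s

1.538


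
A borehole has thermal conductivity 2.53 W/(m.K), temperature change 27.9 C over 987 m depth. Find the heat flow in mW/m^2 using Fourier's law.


q = k * dT / dz * 1000
= 2.53 * 27.9 / 987 * 1000
= 0.071517 * 1000
= 71.5167 mW/m^2

71.5167


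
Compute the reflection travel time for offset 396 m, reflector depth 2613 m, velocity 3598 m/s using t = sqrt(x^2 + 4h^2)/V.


x^2 + 4h^2 = 396^2 + 4*2613^2 = 156816 + 27311076 = 27467892
sqrt(27467892) = 5240.982
t = 5240.982 / 3598 = 1.4566 s

1.4566


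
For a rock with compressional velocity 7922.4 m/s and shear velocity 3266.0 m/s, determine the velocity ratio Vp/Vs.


Vp/Vs = 7922.4 / 3266.0
= 2.4257

2.4257


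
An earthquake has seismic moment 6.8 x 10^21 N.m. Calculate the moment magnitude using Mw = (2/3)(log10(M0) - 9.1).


log10(M0) = log10(6.8 x 10^21) = 21.8325
Mw = 2/3 * (21.8325 - 9.1)
= 2/3 * 12.7325
= 8.49

8.49


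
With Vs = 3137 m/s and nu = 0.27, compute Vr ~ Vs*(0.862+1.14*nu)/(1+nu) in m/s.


Numerator factor = 0.862 + 1.14*0.27 = 1.1698
Denominator = 1 + 0.27 = 1.27
Vr = 3137 * 1.1698 / 1.27 = 2889.5 m/s

2889.5


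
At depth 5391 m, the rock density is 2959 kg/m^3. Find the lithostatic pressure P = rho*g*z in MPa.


P = rho * g * z / 1e6
= 2959 * 9.81 * 5391 / 1e6
= 156488815.89 / 1e6
= 156.4888 MPa

156.4888


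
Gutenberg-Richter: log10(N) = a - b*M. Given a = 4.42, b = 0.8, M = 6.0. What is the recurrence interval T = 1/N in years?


log10(N) = 4.42 - 0.8*6.0 = -0.38
N = 10^-0.38 = 0.416869
T = 1/N = 1/0.416869 = 2.3988 years

2.3988


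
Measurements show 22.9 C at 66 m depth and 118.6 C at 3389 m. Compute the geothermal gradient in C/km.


dT = 118.6 - 22.9 = 95.7 C
dz = 3389 - 66 = 3323 m
gradient = dT/dz * 1000 = 95.7/3323 * 1000 = 28.7993 C/km

28.7993


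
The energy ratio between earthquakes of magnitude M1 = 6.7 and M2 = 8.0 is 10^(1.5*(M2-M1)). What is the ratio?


M2 - M1 = 8.0 - 6.7 = 1.3
1.5 * 1.3 = 1.95
ratio = 10^1.95 = 89.13

89.13


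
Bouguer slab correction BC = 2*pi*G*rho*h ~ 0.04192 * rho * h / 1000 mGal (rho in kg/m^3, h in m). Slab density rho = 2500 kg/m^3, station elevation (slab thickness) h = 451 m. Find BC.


BC = 0.04192 * rho * h / 1000
= 0.04192 * 2500 * 451 / 1000
= 47.2648 mGal

47.2648


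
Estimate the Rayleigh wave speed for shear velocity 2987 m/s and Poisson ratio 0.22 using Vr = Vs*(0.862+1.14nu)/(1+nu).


Numerator factor = 0.862 + 1.14*0.22 = 1.1128
Denominator = 1 + 0.22 = 1.22
Vr = 2987 * 1.1128 / 1.22 = 2724.54 m/s

2724.54


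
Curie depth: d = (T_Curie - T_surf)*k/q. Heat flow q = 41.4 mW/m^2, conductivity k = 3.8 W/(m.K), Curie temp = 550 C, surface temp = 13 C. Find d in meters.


T_Curie - T_surf = 550 - 13 = 537 C
Convert q to W/m^2: 41.4 mW/m^2 = 0.0414 W/m^2
d = 537 * 3.8 / 0.0414 = 49289.86 m

49289.86


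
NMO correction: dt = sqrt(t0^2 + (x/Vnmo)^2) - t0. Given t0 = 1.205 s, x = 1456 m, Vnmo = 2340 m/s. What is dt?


x/Vnmo = 1456/2340 = 0.622222
(x/Vnmo)^2 = 0.38716
t0^2 = 1.452025
sqrt(1.452025 + 0.38716) = 1.356166
dt = 1.356166 - 1.205 = 0.151166

0.151166


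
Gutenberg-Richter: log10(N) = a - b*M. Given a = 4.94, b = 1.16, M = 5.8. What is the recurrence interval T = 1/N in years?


log10(N) = 4.94 - 1.16*5.8 = -1.788
N = 10^-1.788 = 0.016293
T = 1/N = 1/0.016293 = 61.3762 years

61.3762


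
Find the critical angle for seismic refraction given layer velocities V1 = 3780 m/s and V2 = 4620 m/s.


V1/V2 = 3780/4620 = 0.818182
theta_c = arcsin(0.818182) = 54.9032 degrees

54.9032


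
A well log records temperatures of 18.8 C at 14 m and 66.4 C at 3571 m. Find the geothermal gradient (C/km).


dT = 66.4 - 18.8 = 47.6 C
dz = 3571 - 14 = 3557 m
gradient = dT/dz * 1000 = 47.6/3557 * 1000 = 13.3821 C/km

13.3821


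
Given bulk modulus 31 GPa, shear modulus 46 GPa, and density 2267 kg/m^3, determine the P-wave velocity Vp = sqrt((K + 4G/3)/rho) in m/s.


First compute the effective modulus:
K + 4G/3 = 31e9 + 4*46e9/3 = 92333333333.33 Pa
Then divide by density:
92333333333.33 / 2267 = 40729304.514 Pa/(kg/m^3)
Take the square root:
Vp = sqrt(40729304.514) = 6381.95 m/s

6381.95


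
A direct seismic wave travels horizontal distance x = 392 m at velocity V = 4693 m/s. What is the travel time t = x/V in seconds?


t = x / V
= 392 / 4693
= 0.0835 s

0.0835


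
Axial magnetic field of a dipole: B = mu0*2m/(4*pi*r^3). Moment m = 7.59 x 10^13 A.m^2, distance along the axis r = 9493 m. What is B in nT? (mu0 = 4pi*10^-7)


m = 7.59 x 10^13 = 75900000000000 A.m^2
2m = 151800000000000 A.m^2
r^3 = 9493^3 = 855481146157
B = (4pi*10^-7) * 151800000000000 / (4*pi * 855481146157) * 1e9
= 190757505.925972 / 10750293136205.63 * 1e9
= 17744.4004 nT

17744.4004


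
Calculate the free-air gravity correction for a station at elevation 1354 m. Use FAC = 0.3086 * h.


FAC = 0.3086 * h
= 0.3086 * 1354
= 417.8444 mGal

417.8444


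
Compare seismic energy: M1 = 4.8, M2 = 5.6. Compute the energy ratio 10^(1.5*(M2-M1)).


M2 - M1 = 5.6 - 4.8 = 0.8
1.5 * 0.8 = 1.2
ratio = 10^1.2 = 15.85

15.85


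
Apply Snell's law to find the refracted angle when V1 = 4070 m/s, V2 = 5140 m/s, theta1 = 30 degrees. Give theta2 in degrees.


sin(theta1) = sin(30 deg) = 0.5
sin(theta2) = V2/V1 * sin(theta1) = 5140/4070 * 0.5 = 0.63145
theta2 = arcsin(0.63145) = 39.1572 degrees

39.1572


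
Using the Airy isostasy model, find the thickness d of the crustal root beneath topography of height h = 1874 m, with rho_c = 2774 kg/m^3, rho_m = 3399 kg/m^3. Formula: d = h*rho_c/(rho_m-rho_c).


rho_m - rho_c = 3399 - 2774 = 625
d = 1874 * 2774 / 625
= 5198476 / 625
= 8317.56 m

8317.56


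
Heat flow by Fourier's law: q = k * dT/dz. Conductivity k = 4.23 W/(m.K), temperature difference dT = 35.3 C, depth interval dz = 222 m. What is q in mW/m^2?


q = k * dT / dz * 1000
= 4.23 * 35.3 / 222 * 1000
= 0.672608 * 1000
= 672.6081 mW/m^2

672.6081


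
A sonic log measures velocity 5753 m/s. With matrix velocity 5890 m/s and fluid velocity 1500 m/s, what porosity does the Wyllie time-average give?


1/V - 1/Vm = 1/5753 - 1/5890 = 4.04e-06
1/Vf - 1/Vm = 1/1500 - 1/5890 = 0.00049689
phi = 4.04e-06 / 0.00049689 = 0.0081

0.0081


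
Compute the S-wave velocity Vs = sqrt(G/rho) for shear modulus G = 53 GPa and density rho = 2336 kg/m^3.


Convert G to Pa: G = 53e9 Pa
Compute G/rho = 53e9 / 2336 = 22688356.1644
Vs = sqrt(22688356.1644) = 4763.23 m/s

4763.23


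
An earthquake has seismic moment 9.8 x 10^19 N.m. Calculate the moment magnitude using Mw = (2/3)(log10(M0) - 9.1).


log10(M0) = log10(9.8 x 10^19) = 19.9912
Mw = 2/3 * (19.9912 - 9.1)
= 2/3 * 10.8912
= 7.26

7.26


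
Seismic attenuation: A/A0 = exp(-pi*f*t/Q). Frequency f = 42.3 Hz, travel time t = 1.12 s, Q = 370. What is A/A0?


pi*f*t/Q = pi*42.3*1.12/370 = 0.40226
A/A0 = exp(-0.40226) = 0.668807

0.668807


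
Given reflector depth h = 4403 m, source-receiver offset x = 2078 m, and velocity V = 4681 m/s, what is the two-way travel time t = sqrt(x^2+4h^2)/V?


x^2 + 4h^2 = 2078^2 + 4*4403^2 = 4318084 + 77545636 = 81863720
sqrt(81863720) = 9047.8572
t = 9047.8572 / 4681 = 1.9329 s

1.9329


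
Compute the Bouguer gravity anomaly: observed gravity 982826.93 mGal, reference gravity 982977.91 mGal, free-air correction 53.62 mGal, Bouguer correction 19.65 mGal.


BA = g_obs - g_ref + FAC - BC
= 982826.93 - 982977.91 + 53.62 - 19.65
= -117.01 mGal

-117.01


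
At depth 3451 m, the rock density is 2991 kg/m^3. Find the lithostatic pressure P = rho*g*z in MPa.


P = rho * g * z / 1e6
= 2991 * 9.81 * 3451 / 1e6
= 101258241.21 / 1e6
= 101.2582 MPa

101.2582


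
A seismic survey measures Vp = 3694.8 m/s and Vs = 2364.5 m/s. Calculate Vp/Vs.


Vp/Vs = 3694.8 / 2364.5
= 1.5626

1.5626


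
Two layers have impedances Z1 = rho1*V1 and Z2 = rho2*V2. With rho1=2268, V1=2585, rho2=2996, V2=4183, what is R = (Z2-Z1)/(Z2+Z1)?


Z1 = 2268 * 2585 = 5862780
Z2 = 2996 * 4183 = 12532268
R = (12532268 - 5862780) / (12532268 + 5862780) = 6669488 / 18395048 = 0.3626

0.3626


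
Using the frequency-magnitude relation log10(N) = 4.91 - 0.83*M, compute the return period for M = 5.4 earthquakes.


log10(N) = 4.91 - 0.83*5.4 = 0.428
N = 10^0.428 = 2.679168
T = 1/N = 1/2.679168 = 0.3733 years

0.3733


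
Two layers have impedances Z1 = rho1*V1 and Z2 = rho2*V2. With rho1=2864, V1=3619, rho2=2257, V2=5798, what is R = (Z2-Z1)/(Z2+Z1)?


Z1 = 2864 * 3619 = 10364816
Z2 = 2257 * 5798 = 13086086
R = (13086086 - 10364816) / (13086086 + 10364816) = 2721270 / 23450902 = 0.116

0.116


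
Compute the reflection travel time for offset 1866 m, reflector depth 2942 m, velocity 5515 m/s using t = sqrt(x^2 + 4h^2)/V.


x^2 + 4h^2 = 1866^2 + 4*2942^2 = 3481956 + 34621456 = 38103412
sqrt(38103412) = 6172.7961
t = 6172.7961 / 5515 = 1.1193 s

1.1193


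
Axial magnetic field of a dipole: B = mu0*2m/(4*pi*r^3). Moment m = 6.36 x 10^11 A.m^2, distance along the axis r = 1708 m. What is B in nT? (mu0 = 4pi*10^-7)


m = 6.36 x 10^11 = 636000000000 A.m^2
2m = 1272000000000 A.m^2
r^3 = 1708^3 = 4982686912
B = (4pi*10^-7) * 1272000000000 / (4*pi * 4982686912) * 1e9
= 1598442.342146 / 62614290391.51 * 1e9
= 25528.3951 nT

25528.3951


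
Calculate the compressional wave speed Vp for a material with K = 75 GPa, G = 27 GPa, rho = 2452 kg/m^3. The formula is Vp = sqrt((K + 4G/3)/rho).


First compute the effective modulus:
K + 4G/3 = 75e9 + 4*27e9/3 = 111000000000.0 Pa
Then divide by density:
111000000000.0 / 2452 = 45269168.0261 Pa/(kg/m^3)
Take the square root:
Vp = sqrt(45269168.0261) = 6728.24 m/s

6728.24


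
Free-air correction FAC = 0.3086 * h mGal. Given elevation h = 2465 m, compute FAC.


FAC = 0.3086 * h
= 0.3086 * 2465
= 760.699 mGal

760.699


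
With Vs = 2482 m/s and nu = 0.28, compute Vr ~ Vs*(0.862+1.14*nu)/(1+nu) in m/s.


Numerator factor = 0.862 + 1.14*0.28 = 1.1812
Denominator = 1 + 0.28 = 1.28
Vr = 2482 * 1.1812 / 1.28 = 2290.42 m/s

2290.42


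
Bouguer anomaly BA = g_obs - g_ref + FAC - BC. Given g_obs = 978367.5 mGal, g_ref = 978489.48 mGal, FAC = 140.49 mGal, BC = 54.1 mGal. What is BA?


BA = g_obs - g_ref + FAC - BC
= 978367.5 - 978489.48 + 140.49 - 54.1
= -35.59 mGal

-35.59


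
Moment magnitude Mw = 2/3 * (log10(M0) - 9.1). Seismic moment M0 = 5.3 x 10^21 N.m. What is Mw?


log10(M0) = log10(5.3 x 10^21) = 21.7243
Mw = 2/3 * (21.7243 - 9.1)
= 2/3 * 12.6243
= 8.42

8.42


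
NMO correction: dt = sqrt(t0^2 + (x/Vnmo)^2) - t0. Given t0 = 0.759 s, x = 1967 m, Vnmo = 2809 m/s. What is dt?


x/Vnmo = 1967/2809 = 0.700249
(x/Vnmo)^2 = 0.490349
t0^2 = 0.576081
sqrt(0.576081 + 0.490349) = 1.032681
dt = 1.032681 - 0.759 = 0.273681

0.273681


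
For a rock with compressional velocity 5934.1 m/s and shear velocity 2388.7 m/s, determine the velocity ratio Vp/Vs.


Vp/Vs = 5934.1 / 2388.7
= 2.4842

2.4842


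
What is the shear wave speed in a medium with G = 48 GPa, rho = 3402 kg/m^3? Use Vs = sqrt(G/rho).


Convert G to Pa: G = 48e9 Pa
Compute G/rho = 48e9 / 3402 = 14109347.4427
Vs = sqrt(14109347.4427) = 3756.24 m/s

3756.24


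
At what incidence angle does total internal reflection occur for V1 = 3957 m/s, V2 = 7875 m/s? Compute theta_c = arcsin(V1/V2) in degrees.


V1/V2 = 3957/7875 = 0.502476
theta_c = arcsin(0.502476) = 30.164 degrees

30.164


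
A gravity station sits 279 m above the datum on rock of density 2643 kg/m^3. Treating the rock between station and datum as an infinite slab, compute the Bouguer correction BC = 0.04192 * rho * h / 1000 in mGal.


BC = 0.04192 * rho * h / 1000
= 0.04192 * 2643 * 279 / 1000
= 30.9117 mGal

30.9117


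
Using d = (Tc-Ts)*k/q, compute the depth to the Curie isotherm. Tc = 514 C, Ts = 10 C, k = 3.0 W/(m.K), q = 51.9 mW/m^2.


T_Curie - T_surf = 514 - 10 = 504 C
Convert q to W/m^2: 51.9 mW/m^2 = 0.0519 W/m^2
d = 504 * 3.0 / 0.0519 = 29132.95 m

29132.95


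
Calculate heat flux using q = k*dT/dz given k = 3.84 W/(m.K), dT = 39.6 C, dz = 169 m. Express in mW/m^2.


q = k * dT / dz * 1000
= 3.84 * 39.6 / 169 * 1000
= 0.899787 * 1000
= 899.787 mW/m^2

899.787


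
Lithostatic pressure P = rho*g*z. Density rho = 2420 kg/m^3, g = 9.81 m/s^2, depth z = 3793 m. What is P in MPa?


P = rho * g * z / 1e6
= 2420 * 9.81 * 3793 / 1e6
= 90046578.6 / 1e6
= 90.0466 MPa

90.0466


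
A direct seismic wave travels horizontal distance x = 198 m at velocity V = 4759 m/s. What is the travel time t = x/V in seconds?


t = x / V
= 198 / 4759
= 0.0416 s

0.0416


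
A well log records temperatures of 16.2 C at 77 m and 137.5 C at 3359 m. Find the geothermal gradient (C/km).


dT = 137.5 - 16.2 = 121.3 C
dz = 3359 - 77 = 3282 m
gradient = dT/dz * 1000 = 121.3/3282 * 1000 = 36.9592 C/km

36.9592


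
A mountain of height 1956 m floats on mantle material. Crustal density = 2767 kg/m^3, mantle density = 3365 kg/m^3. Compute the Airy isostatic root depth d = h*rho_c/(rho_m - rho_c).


rho_m - rho_c = 3365 - 2767 = 598
d = 1956 * 2767 / 598
= 5412252 / 598
= 9050.59 m

9050.59


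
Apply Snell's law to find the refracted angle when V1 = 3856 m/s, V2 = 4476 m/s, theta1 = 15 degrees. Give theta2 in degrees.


sin(theta1) = sin(15 deg) = 0.258819
sin(theta2) = V2/V1 * sin(theta1) = 4476/3856 * 0.258819 = 0.300434
theta2 = arcsin(0.300434) = 17.4837 degrees

17.4837


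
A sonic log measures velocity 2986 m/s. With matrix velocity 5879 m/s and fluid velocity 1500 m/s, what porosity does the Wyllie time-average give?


1/V - 1/Vm = 1/2986 - 1/5879 = 0.0001648
1/Vf - 1/Vm = 1/1500 - 1/5879 = 0.00049657
phi = 0.0001648 / 0.00049657 = 0.3319

0.3319


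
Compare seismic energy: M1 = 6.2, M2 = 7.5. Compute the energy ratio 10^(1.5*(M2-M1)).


M2 - M1 = 7.5 - 6.2 = 1.3
1.5 * 1.3 = 1.95
ratio = 10^1.95 = 89.13

89.13


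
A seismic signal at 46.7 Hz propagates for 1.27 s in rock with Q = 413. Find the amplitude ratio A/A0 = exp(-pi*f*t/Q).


pi*f*t/Q = pi*46.7*1.27/413 = 0.451149
A/A0 = exp(-0.451149) = 0.636896

0.636896


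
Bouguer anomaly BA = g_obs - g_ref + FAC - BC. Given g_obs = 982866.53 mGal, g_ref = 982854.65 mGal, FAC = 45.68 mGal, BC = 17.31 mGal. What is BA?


BA = g_obs - g_ref + FAC - BC
= 982866.53 - 982854.65 + 45.68 - 17.31
= 40.25 mGal

40.25


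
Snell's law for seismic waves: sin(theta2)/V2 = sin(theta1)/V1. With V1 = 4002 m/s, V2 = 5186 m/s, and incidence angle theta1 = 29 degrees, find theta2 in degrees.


sin(theta1) = sin(29 deg) = 0.48481
sin(theta2) = V2/V1 * sin(theta1) = 5186/4002 * 0.48481 = 0.628242
theta2 = arcsin(0.628242) = 38.9205 degrees

38.9205


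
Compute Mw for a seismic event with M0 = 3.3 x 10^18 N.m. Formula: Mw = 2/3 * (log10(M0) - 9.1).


log10(M0) = log10(3.3 x 10^18) = 18.5185
Mw = 2/3 * (18.5185 - 9.1)
= 2/3 * 9.4185
= 6.28

6.28


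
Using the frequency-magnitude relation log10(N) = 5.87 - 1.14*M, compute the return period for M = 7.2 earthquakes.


log10(N) = 5.87 - 1.14*7.2 = -2.338
N = 10^-2.338 = 0.004592
T = 1/N = 1/0.004592 = 217.771 years

217.771


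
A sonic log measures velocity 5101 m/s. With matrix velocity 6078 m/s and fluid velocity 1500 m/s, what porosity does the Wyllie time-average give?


1/V - 1/Vm = 1/5101 - 1/6078 = 3.151e-05
1/Vf - 1/Vm = 1/1500 - 1/6078 = 0.00050214
phi = 3.151e-05 / 0.00050214 = 0.0628

0.0628


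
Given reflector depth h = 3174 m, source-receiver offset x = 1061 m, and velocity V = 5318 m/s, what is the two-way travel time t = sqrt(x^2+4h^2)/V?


x^2 + 4h^2 = 1061^2 + 4*3174^2 = 1125721 + 40297104 = 41422825
sqrt(41422825) = 6436.0566
t = 6436.0566 / 5318 = 1.2102 s

1.2102


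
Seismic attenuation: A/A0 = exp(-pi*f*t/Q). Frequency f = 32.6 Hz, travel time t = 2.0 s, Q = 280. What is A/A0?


pi*f*t/Q = pi*32.6*2.0/280 = 0.731542
A/A0 = exp(-0.731542) = 0.481166

0.481166


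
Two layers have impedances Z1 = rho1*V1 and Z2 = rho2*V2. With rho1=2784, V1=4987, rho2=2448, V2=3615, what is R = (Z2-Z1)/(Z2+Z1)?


Z1 = 2784 * 4987 = 13883808
Z2 = 2448 * 3615 = 8849520
R = (8849520 - 13883808) / (8849520 + 13883808) = -5034288 / 22733328 = -0.2214

-0.2214


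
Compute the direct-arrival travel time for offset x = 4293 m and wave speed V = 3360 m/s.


t = x / V
= 4293 / 3360
= 1.2777 s

1.2777


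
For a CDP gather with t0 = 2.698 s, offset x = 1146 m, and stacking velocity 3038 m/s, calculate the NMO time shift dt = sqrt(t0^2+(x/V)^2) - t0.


x/Vnmo = 1146/3038 = 0.377222
(x/Vnmo)^2 = 0.142296
t0^2 = 7.279204
sqrt(7.279204 + 0.142296) = 2.724243
dt = 2.724243 - 2.698 = 0.026243

0.026243


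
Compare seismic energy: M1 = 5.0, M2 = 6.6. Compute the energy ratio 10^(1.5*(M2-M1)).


M2 - M1 = 6.6 - 5.0 = 1.6
1.5 * 1.6 = 2.4
ratio = 10^2.4 = 251.19

251.19


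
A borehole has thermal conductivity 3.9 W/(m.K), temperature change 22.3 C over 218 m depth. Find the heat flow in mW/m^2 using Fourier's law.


q = k * dT / dz * 1000
= 3.9 * 22.3 / 218 * 1000
= 0.398945 * 1000
= 398.945 mW/m^2

398.945


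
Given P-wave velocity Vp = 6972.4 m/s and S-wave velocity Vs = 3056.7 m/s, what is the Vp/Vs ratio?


Vp/Vs = 6972.4 / 3056.7
= 2.281

2.281


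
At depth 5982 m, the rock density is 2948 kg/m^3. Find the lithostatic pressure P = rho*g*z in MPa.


P = rho * g * z / 1e6
= 2948 * 9.81 * 5982 / 1e6
= 172998722.16 / 1e6
= 172.9987 MPa

172.9987


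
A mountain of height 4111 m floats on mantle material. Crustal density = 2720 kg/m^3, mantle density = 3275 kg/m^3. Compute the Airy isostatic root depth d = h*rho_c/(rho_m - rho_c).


rho_m - rho_c = 3275 - 2720 = 555
d = 4111 * 2720 / 555
= 11181920 / 555
= 20147.6 m

20147.6


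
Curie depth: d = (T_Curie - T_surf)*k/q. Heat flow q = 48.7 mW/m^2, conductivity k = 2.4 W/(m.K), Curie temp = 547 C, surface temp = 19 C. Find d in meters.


T_Curie - T_surf = 547 - 19 = 528 C
Convert q to W/m^2: 48.7 mW/m^2 = 0.0487 W/m^2
d = 528 * 2.4 / 0.0487 = 26020.53 m

26020.53


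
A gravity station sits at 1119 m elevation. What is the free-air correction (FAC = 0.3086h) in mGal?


FAC = 0.3086 * h
= 0.3086 * 1119
= 345.3234 mGal

345.3234


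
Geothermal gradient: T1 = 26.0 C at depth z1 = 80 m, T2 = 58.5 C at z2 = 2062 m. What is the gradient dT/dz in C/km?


dT = 58.5 - 26.0 = 32.5 C
dz = 2062 - 80 = 1982 m
gradient = dT/dz * 1000 = 32.5/1982 * 1000 = 16.3976 C/km

16.3976


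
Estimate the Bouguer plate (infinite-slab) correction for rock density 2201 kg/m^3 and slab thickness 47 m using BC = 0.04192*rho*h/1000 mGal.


BC = 0.04192 * rho * h / 1000
= 0.04192 * 2201 * 47 / 1000
= 4.3365 mGal

4.3365


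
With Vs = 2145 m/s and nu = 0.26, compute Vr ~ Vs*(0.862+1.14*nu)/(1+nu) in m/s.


Numerator factor = 0.862 + 1.14*0.26 = 1.1584
Denominator = 1 + 0.26 = 1.26
Vr = 2145 * 1.1584 / 1.26 = 1972.04 m/s

1972.04


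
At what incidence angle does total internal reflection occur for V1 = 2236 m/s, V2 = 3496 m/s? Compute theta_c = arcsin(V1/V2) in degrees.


V1/V2 = 2236/3496 = 0.639588
theta_c = arcsin(0.639588) = 39.7611 degrees

39.7611


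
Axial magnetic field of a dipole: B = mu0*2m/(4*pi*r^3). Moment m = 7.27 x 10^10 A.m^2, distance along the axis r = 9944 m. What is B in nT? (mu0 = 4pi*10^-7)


m = 7.27 x 10^10 = 72700000000 A.m^2
2m = 145400000000 A.m^2
r^3 = 9944^3 = 983293904384
B = (4pi*10^-7) * 145400000000 / (4*pi * 983293904384) * 1e9
= 182715.028733 / 12356435625329.6 * 1e9
= 14.787 nT

14.787


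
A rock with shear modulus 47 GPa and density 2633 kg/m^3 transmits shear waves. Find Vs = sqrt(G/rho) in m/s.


Convert G to Pa: G = 47e9 Pa
Compute G/rho = 47e9 / 2633 = 17850360.8052
Vs = sqrt(17850360.8052) = 4224.97 m/s

4224.97


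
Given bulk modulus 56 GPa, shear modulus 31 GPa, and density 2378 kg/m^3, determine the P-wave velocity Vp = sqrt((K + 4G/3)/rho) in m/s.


First compute the effective modulus:
K + 4G/3 = 56e9 + 4*31e9/3 = 97333333333.33 Pa
Then divide by density:
97333333333.33 / 2378 = 40930754.1351 Pa/(kg/m^3)
Take the square root:
Vp = sqrt(40930754.1351) = 6397.71 m/s

6397.71


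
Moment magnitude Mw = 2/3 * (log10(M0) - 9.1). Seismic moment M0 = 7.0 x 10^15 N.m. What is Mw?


log10(M0) = log10(7.0 x 10^15) = 15.8451
Mw = 2/3 * (15.8451 - 9.1)
= 2/3 * 6.7451
= 4.5

4.5


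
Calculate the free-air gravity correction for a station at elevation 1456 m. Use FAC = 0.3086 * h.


FAC = 0.3086 * h
= 0.3086 * 1456
= 449.3216 mGal

449.3216


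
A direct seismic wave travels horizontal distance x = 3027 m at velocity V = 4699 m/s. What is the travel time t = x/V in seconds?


t = x / V
= 3027 / 4699
= 0.6442 s

0.6442


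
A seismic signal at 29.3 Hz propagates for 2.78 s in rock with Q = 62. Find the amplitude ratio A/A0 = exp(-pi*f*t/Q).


pi*f*t/Q = pi*29.3*2.78/62 = 4.127343
A/A0 = exp(-4.127343) = 0.016126

0.016126


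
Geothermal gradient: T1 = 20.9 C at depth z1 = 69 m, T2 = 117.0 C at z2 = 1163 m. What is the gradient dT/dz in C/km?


dT = 117.0 - 20.9 = 96.1 C
dz = 1163 - 69 = 1094 m
gradient = dT/dz * 1000 = 96.1/1094 * 1000 = 87.8428 C/km

87.8428


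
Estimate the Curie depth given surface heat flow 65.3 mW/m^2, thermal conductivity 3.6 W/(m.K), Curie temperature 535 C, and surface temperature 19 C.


T_Curie - T_surf = 535 - 19 = 516 C
Convert q to W/m^2: 65.3 mW/m^2 = 0.0653 W/m^2
d = 516 * 3.6 / 0.0653 = 28447.17 m

28447.17


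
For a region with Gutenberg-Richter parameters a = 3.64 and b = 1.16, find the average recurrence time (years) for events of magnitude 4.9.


log10(N) = 3.64 - 1.16*4.9 = -2.044
N = 10^-2.044 = 0.009036
T = 1/N = 1/0.009036 = 110.6624 years

110.6624


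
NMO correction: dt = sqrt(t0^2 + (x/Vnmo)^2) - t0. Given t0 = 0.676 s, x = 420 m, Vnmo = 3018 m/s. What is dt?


x/Vnmo = 420/3018 = 0.139165
(x/Vnmo)^2 = 0.019367
t0^2 = 0.456976
sqrt(0.456976 + 0.019367) = 0.690176
dt = 0.690176 - 0.676 = 0.014176

0.014176


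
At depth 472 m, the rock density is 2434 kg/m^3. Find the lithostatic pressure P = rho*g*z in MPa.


P = rho * g * z / 1e6
= 2434 * 9.81 * 472 / 1e6
= 11270198.88 / 1e6
= 11.2702 MPa

11.2702


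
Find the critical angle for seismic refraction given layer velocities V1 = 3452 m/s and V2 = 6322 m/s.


V1/V2 = 3452/6322 = 0.54603
theta_c = arcsin(0.54603) = 33.0951 degrees

33.0951


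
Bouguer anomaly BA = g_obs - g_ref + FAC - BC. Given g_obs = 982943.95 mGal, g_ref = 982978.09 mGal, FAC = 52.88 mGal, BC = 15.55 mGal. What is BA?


BA = g_obs - g_ref + FAC - BC
= 982943.95 - 982978.09 + 52.88 - 15.55
= 3.19 mGal

3.19


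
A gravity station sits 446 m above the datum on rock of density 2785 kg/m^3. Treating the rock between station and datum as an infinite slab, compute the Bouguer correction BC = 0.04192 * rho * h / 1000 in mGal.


BC = 0.04192 * rho * h / 1000
= 0.04192 * 2785 * 446 / 1000
= 52.0693 mGal

52.0693


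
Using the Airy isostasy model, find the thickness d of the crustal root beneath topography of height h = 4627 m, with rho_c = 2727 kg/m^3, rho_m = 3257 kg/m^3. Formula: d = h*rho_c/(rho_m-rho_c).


rho_m - rho_c = 3257 - 2727 = 530
d = 4627 * 2727 / 530
= 12617829 / 530
= 23807.22 m

23807.22


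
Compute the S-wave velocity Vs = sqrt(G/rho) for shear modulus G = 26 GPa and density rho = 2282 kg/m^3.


Convert G to Pa: G = 26e9 Pa
Compute G/rho = 26e9 / 2282 = 11393514.461
Vs = sqrt(11393514.461) = 3375.43 m/s

3375.43


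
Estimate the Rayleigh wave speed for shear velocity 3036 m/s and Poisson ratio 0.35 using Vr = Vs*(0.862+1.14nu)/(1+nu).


Numerator factor = 0.862 + 1.14*0.35 = 1.261
Denominator = 1 + 0.35 = 1.35
Vr = 3036 * 1.261 / 1.35 = 2835.85 m/s

2835.85


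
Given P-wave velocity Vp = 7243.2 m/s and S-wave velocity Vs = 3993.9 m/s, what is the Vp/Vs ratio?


Vp/Vs = 7243.2 / 3993.9
= 1.8136

1.8136


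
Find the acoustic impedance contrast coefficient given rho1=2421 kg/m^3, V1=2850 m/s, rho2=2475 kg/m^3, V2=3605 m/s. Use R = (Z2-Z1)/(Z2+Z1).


Z1 = 2421 * 2850 = 6899850
Z2 = 2475 * 3605 = 8922375
R = (8922375 - 6899850) / (8922375 + 6899850) = 2022525 / 15822225 = 0.1278

0.1278


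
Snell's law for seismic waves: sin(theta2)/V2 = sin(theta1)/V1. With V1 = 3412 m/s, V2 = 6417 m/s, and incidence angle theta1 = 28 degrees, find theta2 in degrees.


sin(theta1) = sin(28 deg) = 0.469472
sin(theta2) = V2/V1 * sin(theta1) = 6417/3412 * 0.469472 = 0.882942
theta2 = arcsin(0.882942) = 61.9994 degrees

61.9994


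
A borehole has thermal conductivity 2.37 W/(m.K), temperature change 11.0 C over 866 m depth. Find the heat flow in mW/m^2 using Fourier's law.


q = k * dT / dz * 1000
= 2.37 * 11.0 / 866 * 1000
= 0.030104 * 1000
= 30.1039 mW/m^2

30.1039


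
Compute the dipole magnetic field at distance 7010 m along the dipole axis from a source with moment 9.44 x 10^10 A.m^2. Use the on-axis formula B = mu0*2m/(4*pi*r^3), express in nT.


m = 9.44 x 10^10 = 94400000000 A.m^2
2m = 188800000000 A.m^2
r^3 = 7010^3 = 344472101000
B = (4pi*10^-7) * 188800000000 / (4*pi * 344472101000) * 1e9
= 237253.077199 / 4328764087472.96 * 1e9
= 54.8085 nT

54.8085


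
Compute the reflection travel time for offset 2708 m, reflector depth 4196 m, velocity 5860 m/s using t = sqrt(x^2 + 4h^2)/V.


x^2 + 4h^2 = 2708^2 + 4*4196^2 = 7333264 + 70425664 = 77758928
sqrt(77758928) = 8818.1023
t = 8818.1023 / 5860 = 1.5048 s

1.5048


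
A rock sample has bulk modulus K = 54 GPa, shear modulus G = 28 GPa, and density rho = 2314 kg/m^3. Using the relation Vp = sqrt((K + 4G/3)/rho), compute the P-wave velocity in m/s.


First compute the effective modulus:
K + 4G/3 = 54e9 + 4*28e9/3 = 91333333333.33 Pa
Then divide by density:
91333333333.33 / 2314 = 39469893.4025 Pa/(kg/m^3)
Take the square root:
Vp = sqrt(39469893.4025) = 6282.51 m/s

6282.51


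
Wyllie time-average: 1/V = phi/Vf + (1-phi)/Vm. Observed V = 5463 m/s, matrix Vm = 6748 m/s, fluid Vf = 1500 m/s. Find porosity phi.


1/V - 1/Vm = 1/5463 - 1/6748 = 3.486e-05
1/Vf - 1/Vm = 1/1500 - 1/6748 = 0.00051847
phi = 3.486e-05 / 0.00051847 = 0.0672

0.0672


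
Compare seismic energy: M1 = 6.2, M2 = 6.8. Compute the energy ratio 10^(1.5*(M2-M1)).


M2 - M1 = 6.8 - 6.2 = 0.6
1.5 * 0.6 = 0.9
ratio = 10^0.9 = 7.94

7.94


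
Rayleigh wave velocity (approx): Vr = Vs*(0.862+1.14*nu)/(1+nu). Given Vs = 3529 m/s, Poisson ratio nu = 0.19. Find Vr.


Numerator factor = 0.862 + 1.14*0.19 = 1.0786
Denominator = 1 + 0.19 = 1.19
Vr = 3529 * 1.0786 / 1.19 = 3198.64 m/s

3198.64


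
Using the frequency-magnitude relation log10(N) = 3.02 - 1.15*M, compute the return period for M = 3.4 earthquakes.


log10(N) = 3.02 - 1.15*3.4 = -0.89
N = 10^-0.89 = 0.128825
T = 1/N = 1/0.128825 = 7.7625 years

7.7625


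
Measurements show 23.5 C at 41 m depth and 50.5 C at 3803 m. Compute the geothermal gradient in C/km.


dT = 50.5 - 23.5 = 27.0 C
dz = 3803 - 41 = 3762 m
gradient = dT/dz * 1000 = 27.0/3762 * 1000 = 7.177 C/km

7.177


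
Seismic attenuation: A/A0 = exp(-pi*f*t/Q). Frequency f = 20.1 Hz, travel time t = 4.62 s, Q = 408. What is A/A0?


pi*f*t/Q = pi*20.1*4.62/408 = 0.715036
A/A0 = exp(-0.715036) = 0.489175

0.489175


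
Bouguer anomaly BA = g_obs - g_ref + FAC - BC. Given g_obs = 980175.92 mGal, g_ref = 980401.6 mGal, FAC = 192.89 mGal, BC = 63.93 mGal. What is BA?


BA = g_obs - g_ref + FAC - BC
= 980175.92 - 980401.6 + 192.89 - 63.93
= -96.72 mGal

-96.72


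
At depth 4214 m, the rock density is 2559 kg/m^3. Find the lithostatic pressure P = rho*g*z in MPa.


P = rho * g * z / 1e6
= 2559 * 9.81 * 4214 / 1e6
= 105787371.06 / 1e6
= 105.7874 MPa

105.7874


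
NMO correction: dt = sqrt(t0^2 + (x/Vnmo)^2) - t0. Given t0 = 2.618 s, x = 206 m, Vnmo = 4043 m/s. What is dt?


x/Vnmo = 206/4043 = 0.050952
(x/Vnmo)^2 = 0.002596
t0^2 = 6.853924
sqrt(6.853924 + 0.002596) = 2.618496
dt = 2.618496 - 2.618 = 0.000496

4.960000e-04


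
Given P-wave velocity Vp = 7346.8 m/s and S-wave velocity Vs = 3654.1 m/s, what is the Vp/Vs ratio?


Vp/Vs = 7346.8 / 3654.1
= 2.0106

2.0106


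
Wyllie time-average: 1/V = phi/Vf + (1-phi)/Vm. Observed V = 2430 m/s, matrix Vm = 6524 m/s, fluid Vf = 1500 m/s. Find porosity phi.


1/V - 1/Vm = 1/2430 - 1/6524 = 0.00025824
1/Vf - 1/Vm = 1/1500 - 1/6524 = 0.00051339
phi = 0.00025824 / 0.00051339 = 0.503

0.503


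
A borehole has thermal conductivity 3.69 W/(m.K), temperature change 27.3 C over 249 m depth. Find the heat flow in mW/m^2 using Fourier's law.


q = k * dT / dz * 1000
= 3.69 * 27.3 / 249 * 1000
= 0.404566 * 1000
= 404.5663 mW/m^2

404.5663


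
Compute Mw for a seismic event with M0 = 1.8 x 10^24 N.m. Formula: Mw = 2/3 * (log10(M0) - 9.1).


log10(M0) = log10(1.8 x 10^24) = 24.2553
Mw = 2/3 * (24.2553 - 9.1)
= 2/3 * 15.1553
= 10.1

10.1


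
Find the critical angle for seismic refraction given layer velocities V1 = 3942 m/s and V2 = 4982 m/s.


V1/V2 = 3942/4982 = 0.791248
theta_c = arcsin(0.791248) = 52.3023 degrees

52.3023


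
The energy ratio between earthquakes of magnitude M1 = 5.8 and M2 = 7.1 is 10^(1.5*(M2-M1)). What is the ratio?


M2 - M1 = 7.1 - 5.8 = 1.3
1.5 * 1.3 = 1.95
ratio = 10^1.95 = 89.13

89.13


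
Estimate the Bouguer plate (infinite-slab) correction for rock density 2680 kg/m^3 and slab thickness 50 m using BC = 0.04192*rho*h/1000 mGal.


BC = 0.04192 * rho * h / 1000
= 0.04192 * 2680 * 50 / 1000
= 5.6173 mGal

5.6173


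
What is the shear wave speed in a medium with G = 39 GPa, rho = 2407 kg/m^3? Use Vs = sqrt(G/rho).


Convert G to Pa: G = 39e9 Pa
Compute G/rho = 39e9 / 2407 = 16202742.0025
Vs = sqrt(16202742.0025) = 4025.26 m/s

4025.26


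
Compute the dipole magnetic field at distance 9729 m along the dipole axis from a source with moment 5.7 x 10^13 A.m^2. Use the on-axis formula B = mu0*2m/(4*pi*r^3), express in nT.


m = 5.7 x 10^13 = 57000000000000 A.m^2
2m = 114000000000000 A.m^2
r^3 = 9729^3 = 920883327489
B = (4pi*10^-7) * 114000000000000 / (4*pi * 920883327489) * 1e9
= 143256625.003695 / 11572161185811.06 * 1e9
= 12379.4184 nT

12379.4184


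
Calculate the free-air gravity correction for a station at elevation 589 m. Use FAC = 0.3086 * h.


FAC = 0.3086 * h
= 0.3086 * 589
= 181.7654 mGal

181.7654


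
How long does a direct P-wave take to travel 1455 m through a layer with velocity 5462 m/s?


t = x / V
= 1455 / 5462
= 0.2664 s

0.2664


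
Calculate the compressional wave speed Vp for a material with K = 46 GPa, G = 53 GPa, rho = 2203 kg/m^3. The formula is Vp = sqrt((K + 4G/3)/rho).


First compute the effective modulus:
K + 4G/3 = 46e9 + 4*53e9/3 = 116666666666.67 Pa
Then divide by density:
116666666666.67 / 2203 = 52958087.4565 Pa/(kg/m^3)
Take the square root:
Vp = sqrt(52958087.4565) = 7277.23 m/s

7277.23


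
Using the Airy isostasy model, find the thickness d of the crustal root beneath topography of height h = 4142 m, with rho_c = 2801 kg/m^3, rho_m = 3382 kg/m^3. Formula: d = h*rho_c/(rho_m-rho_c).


rho_m - rho_c = 3382 - 2801 = 581
d = 4142 * 2801 / 581
= 11601742 / 581
= 19968.57 m

19968.57


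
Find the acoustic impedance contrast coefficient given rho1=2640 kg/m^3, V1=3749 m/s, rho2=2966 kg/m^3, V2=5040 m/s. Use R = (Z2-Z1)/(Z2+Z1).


Z1 = 2640 * 3749 = 9897360
Z2 = 2966 * 5040 = 14948640
R = (14948640 - 9897360) / (14948640 + 9897360) = 5051280 / 24846000 = 0.2033

0.2033


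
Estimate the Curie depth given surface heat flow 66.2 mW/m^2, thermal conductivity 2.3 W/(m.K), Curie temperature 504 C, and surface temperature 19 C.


T_Curie - T_surf = 504 - 19 = 485 C
Convert q to W/m^2: 66.2 mW/m^2 = 0.0662 W/m^2
d = 485 * 2.3 / 0.0662 = 16850.45 m

16850.45


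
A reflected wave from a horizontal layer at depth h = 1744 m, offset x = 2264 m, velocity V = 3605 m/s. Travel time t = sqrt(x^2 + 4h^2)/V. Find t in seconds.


x^2 + 4h^2 = 2264^2 + 4*1744^2 = 5125696 + 12166144 = 17291840
sqrt(17291840) = 4158.3458
t = 4158.3458 / 3605 = 1.1535 s

1.1535


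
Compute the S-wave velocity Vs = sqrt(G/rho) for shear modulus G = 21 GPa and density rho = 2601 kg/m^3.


Convert G to Pa: G = 21e9 Pa
Compute G/rho = 21e9 / 2601 = 8073817.7624
Vs = sqrt(8073817.7624) = 2841.45 m/s

2841.45


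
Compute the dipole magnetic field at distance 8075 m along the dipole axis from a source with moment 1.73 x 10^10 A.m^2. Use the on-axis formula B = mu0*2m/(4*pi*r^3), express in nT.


m = 1.73 x 10^10 = 17300000000 A.m^2
2m = 34600000000 A.m^2
r^3 = 8075^3 = 526535421875
B = (4pi*10^-7) * 34600000000 / (4*pi * 526535421875) * 1e9
= 43479.642326 / 6616639252869.21 * 1e9
= 6.5713 nT

6.5713


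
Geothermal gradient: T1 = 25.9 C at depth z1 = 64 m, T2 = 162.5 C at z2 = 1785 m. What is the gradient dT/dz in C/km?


dT = 162.5 - 25.9 = 136.6 C
dz = 1785 - 64 = 1721 m
gradient = dT/dz * 1000 = 136.6/1721 * 1000 = 79.3725 C/km

79.3725


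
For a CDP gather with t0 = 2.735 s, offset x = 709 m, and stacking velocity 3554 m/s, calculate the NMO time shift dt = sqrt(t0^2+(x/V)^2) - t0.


x/Vnmo = 709/3554 = 0.199494
(x/Vnmo)^2 = 0.039798
t0^2 = 7.480225
sqrt(7.480225 + 0.039798) = 2.742266
dt = 2.742266 - 2.735 = 0.007266

0.007266


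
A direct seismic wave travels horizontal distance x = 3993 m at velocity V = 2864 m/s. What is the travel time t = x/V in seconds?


t = x / V
= 3993 / 2864
= 1.3942 s

1.3942


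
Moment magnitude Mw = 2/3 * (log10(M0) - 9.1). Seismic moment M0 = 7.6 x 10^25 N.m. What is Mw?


log10(M0) = log10(7.6 x 10^25) = 25.8808
Mw = 2/3 * (25.8808 - 9.1)
= 2/3 * 16.7808
= 11.19

11.19


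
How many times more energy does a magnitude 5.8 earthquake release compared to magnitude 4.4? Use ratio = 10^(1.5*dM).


M2 - M1 = 5.8 - 4.4 = 1.4
1.5 * 1.4 = 2.1
ratio = 10^2.1 = 125.89

125.89


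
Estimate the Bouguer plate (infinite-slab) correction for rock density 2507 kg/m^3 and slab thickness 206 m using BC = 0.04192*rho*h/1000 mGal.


BC = 0.04192 * rho * h / 1000
= 0.04192 * 2507 * 206 / 1000
= 21.6492 mGal

21.6492


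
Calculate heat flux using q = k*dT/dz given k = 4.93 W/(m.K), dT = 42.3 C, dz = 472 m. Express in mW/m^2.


q = k * dT / dz * 1000
= 4.93 * 42.3 / 472 * 1000
= 0.44182 * 1000
= 441.8199 mW/m^2

441.8199


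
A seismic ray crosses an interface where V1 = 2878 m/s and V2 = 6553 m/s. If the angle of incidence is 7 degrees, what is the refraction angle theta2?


sin(theta1) = sin(7 deg) = 0.121869
sin(theta2) = V2/V1 * sin(theta1) = 6553/2878 * 0.121869 = 0.277488
theta2 = arcsin(0.277488) = 16.1103 degrees

16.1103


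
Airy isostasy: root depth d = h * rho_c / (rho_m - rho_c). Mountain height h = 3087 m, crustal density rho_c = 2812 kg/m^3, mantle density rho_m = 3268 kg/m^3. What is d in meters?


rho_m - rho_c = 3268 - 2812 = 456
d = 3087 * 2812 / 456
= 8680644 / 456
= 19036.5 m

19036.5


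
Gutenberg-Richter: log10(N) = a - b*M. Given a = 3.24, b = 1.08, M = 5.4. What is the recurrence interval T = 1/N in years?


log10(N) = 3.24 - 1.08*5.4 = -2.592
N = 10^-2.592 = 0.002559
T = 1/N = 1/0.002559 = 390.8409 years

390.8409


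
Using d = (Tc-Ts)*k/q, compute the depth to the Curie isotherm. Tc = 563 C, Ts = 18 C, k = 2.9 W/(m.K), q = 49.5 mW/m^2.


T_Curie - T_surf = 563 - 18 = 545 C
Convert q to W/m^2: 49.5 mW/m^2 = 0.0495 W/m^2
d = 545 * 2.9 / 0.0495 = 31929.29 m

31929.29
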